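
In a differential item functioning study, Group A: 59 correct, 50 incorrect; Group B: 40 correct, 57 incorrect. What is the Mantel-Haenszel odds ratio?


Odds_A = 59/50 = 1.18
Odds_B = 40/57 = 0.7018
OR = Odds_A / Odds_B = 1.18 / 0.7018
Exactly, OR = (59 * 57) / (50 * 40) = 3363 / 2000
OR = 1.6815

1.6815


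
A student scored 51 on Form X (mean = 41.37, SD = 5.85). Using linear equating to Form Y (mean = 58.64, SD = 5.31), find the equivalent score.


slope = SD_Y / SD_X = 5.31 / 5.85 ~ 0.9077
intercept = mean_Y - slope * mean_X = 58.64 - (5.31 / 5.85) * 41.37 ~ 21.0888
Y = slope * X + intercept. To avoid rounding drift from the rounded slope/intercept, evaluate the equivalent form Y = mean_Y + SD_Y * (X - mean_X) / SD_X at full precision:
Y = 58.64 + 5.31 * (51 - 41.37) / 5.85
Y = 58.64 + 5.31 * 9.63 / 5.85
Y = 58.64 + 51.1353 / 5.85
Y = 58.64 + 8.7411
Y = 67.3811

67.3811


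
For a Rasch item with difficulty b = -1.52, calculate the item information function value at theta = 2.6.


P = 1/(1+exp(-(2.6--1.52))) = 0.984
I = P*(1-P) = 0.984 * 0.016
I = 0.0157

0.0157


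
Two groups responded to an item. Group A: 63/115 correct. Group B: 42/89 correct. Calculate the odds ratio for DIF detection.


Odds_A = 63/52 = 1.2115
Odds_B = 42/47 = 0.8936
OR = Odds_A / Odds_B = 1.2115 / 0.8936
Exactly, OR = (63 * 47) / (52 * 42) = 2961 / 2184
OR = 1.3558

1.3558


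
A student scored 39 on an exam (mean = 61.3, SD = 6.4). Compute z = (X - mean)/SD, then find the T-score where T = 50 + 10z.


z = (X - mean) / SD = (39 - 61.3) / 6.4
z = -22.3 / 6.4
z = -3.4844
T-score = T = 50 + 10z
Carry z at full precision (z = -22.3 / 6.4) into the conversion:
T-score = 50 + 10 * (-22.3 / 6.4) = 50 + -223 / 6.4
T-score = 50 + -34.8438
T-score = 15.1562

15.1562


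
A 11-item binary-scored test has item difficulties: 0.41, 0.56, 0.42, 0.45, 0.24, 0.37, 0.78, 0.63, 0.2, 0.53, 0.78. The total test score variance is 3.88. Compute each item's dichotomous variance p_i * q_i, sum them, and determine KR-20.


For each item, compute p_i * q_i:
  Item 1: 0.41 * 0.59 = 0.2419
  Item 2: 0.56 * 0.44 = 0.2464
  Item 3: 0.42 * 0.58 = 0.2436
  Item 4: 0.45 * 0.55 = 0.2475
  Item 5: 0.24 * 0.76 = 0.1824
  Item 6: 0.37 * 0.63 = 0.2331
  Item 7: 0.78 * 0.22 = 0.1716
  Item 8: 0.63 * 0.37 = 0.2331
  Item 9: 0.2 * 0.8 = 0.16
  Item 10: 0.53 * 0.47 = 0.2491
  Item 11: 0.78 * 0.22 = 0.1716
Sum(p_i * q_i) = 0.2419 + 0.2464 + 0.2436 + 0.2475 + 0.1824 + 0.2331 + 0.1716 + 0.2331 + 0.16 + 0.2491 + 0.1716 = 2.3803
KR-20 = (k/(k-1)) * (1 - Sum(p_i*q_i) / Var_total)
= (11/10) * (1 - 2.3803/3.88)
= 1.1 * 0.3865
KR-20 = 0.4252

0.4252


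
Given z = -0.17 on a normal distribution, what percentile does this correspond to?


CDF(z) = 0.5 * (1 + erf(z/sqrt(2)))
erf(-0.1202) = -0.135
CDF = 0.4325
Percentile rank = 0.4325 * 100 = 43.25

43.25


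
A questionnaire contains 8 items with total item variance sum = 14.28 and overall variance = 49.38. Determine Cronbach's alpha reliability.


alpha = (k/(k-1)) * (1 - sum(si^2)/s_total^2)
= (8/7) * (1 - 14.28/49.38)
alpha = 0.8124

0.8124


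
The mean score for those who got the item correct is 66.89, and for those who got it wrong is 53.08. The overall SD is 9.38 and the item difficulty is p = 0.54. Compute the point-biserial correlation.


q = 1 - p = 0.46
rpb = ((M1 - M0) / SD) * sqrt(p * q)
rpb = ((66.89 - 53.08) / 9.38) * sqrt(0.54 * 0.46)
rpb = 0.7338

0.7338


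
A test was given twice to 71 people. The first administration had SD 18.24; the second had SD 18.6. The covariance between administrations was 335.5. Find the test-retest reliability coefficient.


r = cov(X,Y) / (SD_X * SD_Y)
r = 335.5 / (18.24 * 18.6)
r = 335.5 / 339.264
r = 0.9889

0.9889


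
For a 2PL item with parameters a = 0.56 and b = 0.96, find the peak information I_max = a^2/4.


For 2PL, max info at theta = b = 0.96
I_max = a^2 / 4 = 0.56^2 / 4
= 0.3136 / 4
I_max = 0.0784

0.0784


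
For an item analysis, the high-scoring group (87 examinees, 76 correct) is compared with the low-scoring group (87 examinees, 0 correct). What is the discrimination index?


p_upper = 76/87 = 0.8736
p_lower = 0/87 = 0.0
D = 0.8736 - 0.0 = 0.8736

0.8736


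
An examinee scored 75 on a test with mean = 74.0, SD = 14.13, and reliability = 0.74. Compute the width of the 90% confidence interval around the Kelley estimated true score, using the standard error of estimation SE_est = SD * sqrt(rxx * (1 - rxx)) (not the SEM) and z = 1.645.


True score estimate = 0.74*75 + 0.26*74.0 = 74.74
SE_est = SD * sqrt(rxx * (1 - rxx)) = 14.13 * sqrt(0.74 * 0.26) = 14.13 * sqrt(0.1924) = 6.197902
CI = T_est +/- z * SE_est, so width = 2 * z * SE_est = 2 * 1.645 * 6.197902
Width = 20.3911

20.3911


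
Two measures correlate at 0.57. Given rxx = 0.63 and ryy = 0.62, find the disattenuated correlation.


r_corrected = rxy / sqrt(rxx * ryy)
= 0.57 / sqrt(0.63 * 0.62)
= 0.57 / sqrt(0.3906)
= 0.57 / 0.62498
r_corrected = 0.912

0.912


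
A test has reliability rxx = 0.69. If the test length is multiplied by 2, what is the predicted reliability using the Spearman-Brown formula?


r_new = (n * rxx) / (1 + (n-1) * rxx)
r_new = (2 * 0.69) / (1 + 1 * 0.69)
r_new = 1.38 / 1.69
r_new = 0.8166

0.8166


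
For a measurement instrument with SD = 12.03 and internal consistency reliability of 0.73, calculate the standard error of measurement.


SEM = SD * sqrt(1 - rxx)
SEM = 12.03 * sqrt(1 - 0.73)
SEM = 12.03 * sqrt(0.27) = 12.03 * 0.519615
SEM = 6.251

6.251


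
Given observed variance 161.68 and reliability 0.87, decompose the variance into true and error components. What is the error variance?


var_true = rxx * var_obs = 0.87 * 161.68 = 140.6616
var_error = var_obs - var_true
var_error = 161.68 - 140.6616
var_error = 21.0184

21.0184


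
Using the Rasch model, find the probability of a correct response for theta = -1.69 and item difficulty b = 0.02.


theta - b = -1.69 - 0.02 = -1.71
exp(-(theta - b)) = exp(1.71) = 5.529
P = 1 / (1 + 5.529)
P = 0.1532

0.1532


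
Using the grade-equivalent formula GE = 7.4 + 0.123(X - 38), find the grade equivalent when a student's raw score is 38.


raw - median = 38 - 38 = 0
slope * diff = 0.123 * 0 = 0.0
GE = 7.4 + 0.0
GE = 7.4

7.4


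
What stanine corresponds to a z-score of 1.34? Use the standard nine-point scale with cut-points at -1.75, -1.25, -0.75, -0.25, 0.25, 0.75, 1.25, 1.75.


Stanine boundaries: [-1.75, -1.25, -0.75, -0.25, 0.25, 0.75, 1.25, 1.75]
z = 1.34
Check each boundary:
  z >= -1.75 -> could be stanine 2
  z >= -1.25 -> could be stanine 3
  z >= -0.75 -> could be stanine 4
  z >= -0.25 -> could be stanine 5
  z >= 0.25 -> could be stanine 6
  z >= 0.75 -> could be stanine 7
  z >= 1.25 -> could be stanine 8
  z < 1.75
Highest qualifying boundary gives stanine = 8

8


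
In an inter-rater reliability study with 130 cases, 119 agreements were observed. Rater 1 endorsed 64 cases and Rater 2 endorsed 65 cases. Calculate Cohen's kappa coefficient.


P_o = 119/130 = 0.915385
P_e = (64*65 + 66*65) / 16900 = 0.5
kappa = (P_o - P_e) / (1 - P_e)
kappa = (0.915385 - 0.5) / (1 - 0.5)
kappa = 0.8308

0.8308


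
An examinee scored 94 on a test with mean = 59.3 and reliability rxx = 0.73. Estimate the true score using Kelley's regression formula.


T_est = rxx * X + (1 - rxx) * mean
T_est = 0.73 * 94 + 0.27 * 59.3
T_est = 68.62 + 16.011
T_est = 84.631

84.631


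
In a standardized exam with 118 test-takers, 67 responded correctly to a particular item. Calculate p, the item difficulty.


Item difficulty p = number correct / total examinees
p = 67 / 118
p = 0.5678

0.5678


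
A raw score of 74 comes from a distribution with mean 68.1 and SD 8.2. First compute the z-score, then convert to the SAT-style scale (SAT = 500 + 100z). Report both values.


z = (X - mean) / SD = (74 - 68.1) / 8.2
z = 5.9 / 8.2
z = 0.7195
SAT-scale = SAT = 500 + 100z
Carry z at full precision (z = 5.9 / 8.2) into the conversion:
SAT-scale = 500 + 100 * (5.9 / 8.2) = 500 + 590 / 8.2
SAT-scale = 500 + 71.9512
SAT-scale = 571.9512

571.9512


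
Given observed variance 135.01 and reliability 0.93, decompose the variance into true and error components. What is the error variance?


var_true = rxx * var_obs = 0.93 * 135.01 = 125.5593
var_error = var_obs - var_true
var_error = 135.01 - 125.5593
var_error = 9.4507

9.4507


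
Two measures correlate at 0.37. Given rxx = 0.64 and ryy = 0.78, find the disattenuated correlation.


r_corrected = rxy / sqrt(rxx * ryy)
= 0.37 / sqrt(0.64 * 0.78)
= 0.37 / sqrt(0.4992)
= 0.37 / 0.706541
r_corrected = 0.5237

0.5237


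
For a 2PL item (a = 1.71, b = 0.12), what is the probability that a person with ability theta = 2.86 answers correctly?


a*(theta - b) = 1.71 * (2.86 - 0.12) = 4.6854
exp(-4.6854) = 0.0092
P = 1 / (1 + 0.0092)
P = 0.9909

0.9909


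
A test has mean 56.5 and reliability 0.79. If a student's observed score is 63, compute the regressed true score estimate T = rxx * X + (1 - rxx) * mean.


T_est = rxx * X + (1 - rxx) * mean
T_est = 0.79 * 63 + 0.21 * 56.5
T_est = 49.77 + 11.865
T_est = 61.635

61.635


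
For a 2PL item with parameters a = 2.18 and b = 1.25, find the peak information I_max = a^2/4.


For 2PL, max info at theta = b = 1.25
I_max = a^2 / 4 = 2.18^2 / 4
= 4.7524 / 4
I_max = 1.1881

1.1881


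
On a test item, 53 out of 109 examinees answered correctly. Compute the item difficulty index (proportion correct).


Item difficulty p = number correct / total examinees
p = 53 / 109
p = 0.4862

0.4862


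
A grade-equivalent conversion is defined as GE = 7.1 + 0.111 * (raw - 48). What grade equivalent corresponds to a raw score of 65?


raw - median = 65 - 48 = 17
slope * diff = 0.111 * 17 = 1.887
GE = 7.1 + 1.887
GE = 8.987

8.987


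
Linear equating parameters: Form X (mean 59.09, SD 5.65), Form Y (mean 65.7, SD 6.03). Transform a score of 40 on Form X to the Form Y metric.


slope = SD_Y / SD_X = 6.03 / 5.65 ~ 1.0673
intercept = mean_Y - slope * mean_X = 65.7 - (6.03 / 5.65) * 59.09 ~ 2.6358
Y = slope * X + intercept. To avoid rounding drift from the rounded slope/intercept, evaluate the equivalent form Y = mean_Y + SD_Y * (X - mean_X) / SD_X at full precision:
Y = 65.7 + 6.03 * (40 - 59.09) / 5.65
Y = 65.7 - 6.03 * 19.09 / 5.65
Y = 65.7 - 115.1127 / 5.65
Y = 65.7 - 20.3739
Y = 45.3261

45.3261


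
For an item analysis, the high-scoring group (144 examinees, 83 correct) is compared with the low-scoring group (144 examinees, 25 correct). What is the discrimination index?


p_upper = 83/144 = 0.5764
p_lower = 25/144 = 0.1736
D = 0.5764 - 0.1736 = 0.4028

0.4028


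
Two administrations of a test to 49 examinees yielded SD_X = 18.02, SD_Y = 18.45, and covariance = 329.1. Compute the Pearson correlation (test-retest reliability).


r = cov(X,Y) / (SD_X * SD_Y)
r = 329.1 / (18.02 * 18.45)
r = 329.1 / 332.469
r = 0.9899

0.9899


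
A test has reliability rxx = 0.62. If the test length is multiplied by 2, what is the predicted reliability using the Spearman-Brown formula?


r_new = (n * rxx) / (1 + (n-1) * rxx)
r_new = (2 * 0.62) / (1 + 1 * 0.62)
r_new = 1.24 / 1.62
r_new = 0.7654

0.7654


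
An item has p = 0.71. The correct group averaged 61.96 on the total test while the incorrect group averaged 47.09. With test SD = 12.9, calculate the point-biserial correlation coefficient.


q = 1 - p = 0.29
rpb = ((M1 - M0) / SD) * sqrt(p * q)
rpb = ((61.96 - 47.09) / 12.9) * sqrt(0.71 * 0.29)
rpb = 0.5231

0.5231


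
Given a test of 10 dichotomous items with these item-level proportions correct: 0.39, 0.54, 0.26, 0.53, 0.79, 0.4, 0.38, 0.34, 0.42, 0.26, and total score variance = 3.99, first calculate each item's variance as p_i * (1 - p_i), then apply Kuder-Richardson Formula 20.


For each item, compute p_i * q_i:
  Item 1: 0.39 * 0.61 = 0.2379
  Item 2: 0.54 * 0.46 = 0.2484
  Item 3: 0.26 * 0.74 = 0.1924
  Item 4: 0.53 * 0.47 = 0.2491
  Item 5: 0.79 * 0.21 = 0.1659
  Item 6: 0.4 * 0.6 = 0.24
  Item 7: 0.38 * 0.62 = 0.2356
  Item 8: 0.34 * 0.66 = 0.2244
  Item 9: 0.42 * 0.58 = 0.2436
  Item 10: 0.26 * 0.74 = 0.1924
Sum(p_i * q_i) = 0.2379 + 0.2484 + 0.1924 + 0.2491 + 0.1659 + 0.24 + 0.2356 + 0.2244 + 0.2436 + 0.1924 = 2.2297
KR-20 = (k/(k-1)) * (1 - Sum(p_i*q_i) / Var_total)
= (10/9) * (1 - 2.2297/3.99)
= 1.1111 * 0.4412
KR-20 = 0.4902

0.4902


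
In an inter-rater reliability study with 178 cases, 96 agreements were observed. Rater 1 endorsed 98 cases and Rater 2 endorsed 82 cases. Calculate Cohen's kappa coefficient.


P_o = 96/178 = 0.539326
P_e = (98*82 + 80*96) / 31684 = 0.496023
kappa = (P_o - P_e) / (1 - P_e)
kappa = (0.539326 - 0.496023) / (1 - 0.496023)
kappa = 0.0859

0.0859


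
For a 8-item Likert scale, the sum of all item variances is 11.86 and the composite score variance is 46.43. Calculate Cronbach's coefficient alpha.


alpha = (k/(k-1)) * (1 - sum(si^2)/s_total^2)
= (8/7) * (1 - 11.86/46.43)
alpha = 0.8509

0.8509


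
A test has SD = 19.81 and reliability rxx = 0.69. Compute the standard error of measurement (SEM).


SEM = SD * sqrt(1 - rxx)
SEM = 19.81 * sqrt(1 - 0.69)
SEM = 19.81 * sqrt(0.31) = 19.81 * 0.556776
SEM = 11.0297

11.0297


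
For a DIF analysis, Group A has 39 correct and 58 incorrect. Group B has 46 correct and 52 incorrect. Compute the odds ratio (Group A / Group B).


Odds_A = 39/58 = 0.6724
Odds_B = 46/52 = 0.8846
OR = Odds_A / Odds_B = 0.6724 / 0.8846
Exactly, OR = (39 * 52) / (58 * 46) = 2028 / 2668
OR = 0.7601

0.7601


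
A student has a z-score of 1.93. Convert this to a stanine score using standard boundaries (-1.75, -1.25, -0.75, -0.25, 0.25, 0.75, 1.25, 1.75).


Stanine boundaries: [-1.75, -1.25, -0.75, -0.25, 0.25, 0.75, 1.25, 1.75]
z = 1.93
Check each boundary:
  z >= -1.75 -> could be stanine 2
  z >= -1.25 -> could be stanine 3
  z >= -0.75 -> could be stanine 4
  z >= -0.25 -> could be stanine 5
  z >= 0.25 -> could be stanine 6
  z >= 0.75 -> could be stanine 7
  z >= 1.25 -> could be stanine 8
  z >= 1.75 -> could be stanine 9
Highest qualifying boundary gives stanine = 9

9


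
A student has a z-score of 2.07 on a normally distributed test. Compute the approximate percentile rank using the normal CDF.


CDF(z) = 0.5 * (1 + erf(z/sqrt(2)))
erf(1.4637) = 0.9615
CDF = 0.9808
Percentile rank = 0.9808 * 100 = 98.08

98.08


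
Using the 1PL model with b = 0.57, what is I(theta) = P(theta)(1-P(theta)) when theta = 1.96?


P = 1/(1+exp(-(1.96-0.57))) = 0.8006
I = P*(1-P) = 0.8006 * 0.1994
I = 0.1596

0.1596


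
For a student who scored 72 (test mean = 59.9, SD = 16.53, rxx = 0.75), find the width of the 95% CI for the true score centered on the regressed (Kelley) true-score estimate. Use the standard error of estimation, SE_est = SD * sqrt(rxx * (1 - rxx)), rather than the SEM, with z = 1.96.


True score estimate = 0.75*72 + 0.25*59.9 = 68.975
SE_est = SD * sqrt(rxx * (1 - rxx)) = 16.53 * sqrt(0.75 * 0.25) = 16.53 * sqrt(0.1875) = 7.1577
CI = T_est +/- z * SE_est, so width = 2 * z * SE_est = 2 * 1.96 * 7.1577
Width = 28.0582

28.0582


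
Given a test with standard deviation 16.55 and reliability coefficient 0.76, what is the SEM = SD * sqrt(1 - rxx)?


SEM = SD * sqrt(1 - rxx)
SEM = 16.55 * sqrt(1 - 0.76)
SEM = 16.55 * sqrt(0.24) = 16.55 * 0.489898
SEM = 8.1078

8.1078


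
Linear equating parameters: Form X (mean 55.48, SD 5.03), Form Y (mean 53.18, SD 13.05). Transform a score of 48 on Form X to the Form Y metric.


slope = SD_Y / SD_X = 13.05 / 5.03 ~ 2.5944
intercept = mean_Y - slope * mean_X = 53.18 - (13.05 / 5.03) * 55.48 ~ -90.7592
Y = slope * X + intercept. To avoid rounding drift from the rounded slope/intercept, evaluate the equivalent form Y = mean_Y + SD_Y * (X - mean_X) / SD_X at full precision:
Y = 53.18 + 13.05 * (48 - 55.48) / 5.03
Y = 53.18 - 13.05 * 7.48 / 5.03
Y = 53.18 - 97.614 / 5.03
Y = 53.18 - 19.4064
Y = 33.7736

33.7736


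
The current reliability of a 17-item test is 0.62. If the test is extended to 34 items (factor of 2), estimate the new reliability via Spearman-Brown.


r_new = (n * rxx) / (1 + (n-1) * rxx)
r_new = (2 * 0.62) / (1 + 1 * 0.62)
r_new = 1.24 / 1.62
r_new = 0.7654

0.7654


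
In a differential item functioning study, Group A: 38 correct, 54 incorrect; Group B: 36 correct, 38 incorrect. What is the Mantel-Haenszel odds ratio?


Odds_A = 38/54 = 0.7037
Odds_B = 36/38 = 0.9474
OR = Odds_A / Odds_B = 0.7037 / 0.9474
Exactly, OR = (38 * 38) / (54 * 36) = 1444 / 1944
OR = 0.7428

0.7428


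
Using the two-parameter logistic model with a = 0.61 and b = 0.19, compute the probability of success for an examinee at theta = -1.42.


a*(theta - b) = 0.61 * (-1.42 - 0.19) = -0.9821
exp(--0.9821) = 2.6701
P = 1 / (1 + 2.6701)
P = 0.2725

0.2725


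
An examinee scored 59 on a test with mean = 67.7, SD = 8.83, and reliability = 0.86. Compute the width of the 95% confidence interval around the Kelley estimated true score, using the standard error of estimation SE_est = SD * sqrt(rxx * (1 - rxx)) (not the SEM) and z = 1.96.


True score estimate = 0.86*59 + 0.14*67.7 = 60.218
SE_est = SD * sqrt(rxx * (1 - rxx)) = 8.83 * sqrt(0.86 * 0.14) = 8.83 * sqrt(0.1204) = 3.063895
CI = T_est +/- z * SE_est, so width = 2 * z * SE_est = 2 * 1.96 * 3.063895
Width = 12.0105

12.0105


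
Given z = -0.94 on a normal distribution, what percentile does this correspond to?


CDF(z) = 0.5 * (1 + erf(z/sqrt(2)))
erf(-0.6647) = -0.6528
CDF = 0.1736
Percentile rank = 0.1736 * 100 = 17.36

17.36


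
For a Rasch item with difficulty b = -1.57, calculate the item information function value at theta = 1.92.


P = 1/(1+exp(-(1.92--1.57))) = 0.9704
I = P*(1-P) = 0.9704 * 0.0296
I = 0.0287

0.0287


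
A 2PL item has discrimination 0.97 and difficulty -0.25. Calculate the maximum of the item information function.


For 2PL, max info at theta = b = -0.25
I_max = a^2 / 4 = 0.97^2 / 4
= 0.9409 / 4
I_max = 0.2352

0.2352


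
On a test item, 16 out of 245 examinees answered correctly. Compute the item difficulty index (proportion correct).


Item difficulty p = number correct / total examinees
p = 16 / 245
p = 0.0653

0.0653


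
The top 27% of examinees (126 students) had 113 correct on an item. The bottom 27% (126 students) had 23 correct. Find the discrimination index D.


p_upper = 113/126 = 0.8968
p_lower = 23/126 = 0.1825
D = 0.8968 - 0.1825 = 0.7143

0.7143


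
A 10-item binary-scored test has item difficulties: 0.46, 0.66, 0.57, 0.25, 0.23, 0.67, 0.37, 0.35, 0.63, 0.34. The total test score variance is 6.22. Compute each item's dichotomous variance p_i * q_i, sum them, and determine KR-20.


For each item, compute p_i * q_i:
  Item 1: 0.46 * 0.54 = 0.2484
  Item 2: 0.66 * 0.34 = 0.2244
  Item 3: 0.57 * 0.43 = 0.2451
  Item 4: 0.25 * 0.75 = 0.1875
  Item 5: 0.23 * 0.77 = 0.1771
  Item 6: 0.67 * 0.33 = 0.2211
  Item 7: 0.37 * 0.63 = 0.2331
  Item 8: 0.35 * 0.65 = 0.2275
  Item 9: 0.63 * 0.37 = 0.2331
  Item 10: 0.34 * 0.66 = 0.2244
Sum(p_i * q_i) = 0.2484 + 0.2244 + 0.2451 + 0.1875 + 0.1771 + 0.2211 + 0.2331 + 0.2275 + 0.2331 + 0.2244 = 2.2217
KR-20 = (k/(k-1)) * (1 - Sum(p_i*q_i) / Var_total)
= (10/9) * (1 - 2.2217/6.22)
= 1.1111 * 0.6428
KR-20 = 0.7142

0.7142


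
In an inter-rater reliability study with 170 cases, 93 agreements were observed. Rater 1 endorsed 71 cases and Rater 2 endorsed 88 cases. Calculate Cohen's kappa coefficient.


P_o = 93/170 = 0.547059
P_e = (71*88 + 99*82) / 28900 = 0.497093
kappa = (P_o - P_e) / (1 - P_e)
kappa = (0.547059 - 0.497093) / (1 - 0.497093)
kappa = 0.0994

0.0994


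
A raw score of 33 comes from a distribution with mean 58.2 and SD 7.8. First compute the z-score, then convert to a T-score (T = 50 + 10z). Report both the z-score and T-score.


z = (X - mean) / SD = (33 - 58.2) / 7.8
z = -25.2 / 7.8
z = -3.2308
T-score = T = 50 + 10z
Carry z at full precision (z = -25.2 / 7.8) into the conversion:
T-score = 50 + 10 * (-25.2 / 7.8) = 50 + -252 / 7.8
T-score = 50 + -32.3077
T-score = 17.6923

17.6923


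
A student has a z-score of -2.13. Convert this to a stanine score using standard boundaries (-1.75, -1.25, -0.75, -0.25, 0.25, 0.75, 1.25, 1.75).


Stanine boundaries: [-1.75, -1.25, -0.75, -0.25, 0.25, 0.75, 1.25, 1.75]
z = -2.13
Check each boundary:
  z < -1.75
  z < -1.25
  z < -0.75
  z < -0.25
  z < 0.25
  z < 0.75
  z < 1.25
  z < 1.75
Highest qualifying boundary gives stanine = 1

1


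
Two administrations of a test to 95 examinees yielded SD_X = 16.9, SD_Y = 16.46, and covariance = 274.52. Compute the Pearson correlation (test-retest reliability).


r = cov(X,Y) / (SD_X * SD_Y)
r = 274.52 / (16.9 * 16.46)
r = 274.52 / 278.174
r = 0.9869

0.9869


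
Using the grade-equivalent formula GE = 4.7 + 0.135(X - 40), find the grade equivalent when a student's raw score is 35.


raw - median = 35 - 40 = -5
slope * diff = 0.135 * -5 = -0.675
GE = 4.7 + -0.675
GE = 4.025

4.025


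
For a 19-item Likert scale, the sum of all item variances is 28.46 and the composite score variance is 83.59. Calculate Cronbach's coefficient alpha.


alpha = (k/(k-1)) * (1 - sum(si^2)/s_total^2)
= (19/18) * (1 - 28.46/83.59)
alpha = 0.6962

0.6962


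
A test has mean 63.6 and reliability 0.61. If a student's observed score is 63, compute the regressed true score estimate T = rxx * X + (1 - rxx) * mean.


T_est = rxx * X + (1 - rxx) * mean
T_est = 0.61 * 63 + 0.39 * 63.6
T_est = 38.43 + 24.804
T_est = 63.234

63.234


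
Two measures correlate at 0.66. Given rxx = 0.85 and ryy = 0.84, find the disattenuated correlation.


r_corrected = rxy / sqrt(rxx * ryy)
= 0.66 / sqrt(0.85 * 0.84)
= 0.66 / sqrt(0.714)
= 0.66 / 0.844985
r_corrected = 0.7811

0.7811


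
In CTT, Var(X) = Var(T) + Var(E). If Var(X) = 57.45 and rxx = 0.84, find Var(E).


var_true = rxx * var_obs = 0.84 * 57.45 = 48.258
var_error = var_obs - var_true
var_error = 57.45 - 48.258
var_error = 9.192

9.192


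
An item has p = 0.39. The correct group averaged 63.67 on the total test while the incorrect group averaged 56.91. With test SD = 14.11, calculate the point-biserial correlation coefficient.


q = 1 - p = 0.61
rpb = ((M1 - M0) / SD) * sqrt(p * q)
rpb = ((63.67 - 56.91) / 14.11) * sqrt(0.39 * 0.61)
rpb = 0.2337

0.2337


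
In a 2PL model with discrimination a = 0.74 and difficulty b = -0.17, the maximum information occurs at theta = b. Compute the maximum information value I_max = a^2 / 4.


For 2PL, max info at theta = b = -0.17
I_max = a^2 / 4 = 0.74^2 / 4
= 0.5476 / 4
I_max = 0.1369

0.1369


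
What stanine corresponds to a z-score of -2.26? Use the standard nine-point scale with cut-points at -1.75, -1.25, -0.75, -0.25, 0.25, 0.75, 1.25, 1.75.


Stanine boundaries: [-1.75, -1.25, -0.75, -0.25, 0.25, 0.75, 1.25, 1.75]
z = -2.26
Check each boundary:
  z < -1.75
  z < -1.25
  z < -0.75
  z < -0.25
  z < 0.25
  z < 0.75
  z < 1.25
  z < 1.75
Highest qualifying boundary gives stanine = 1

1


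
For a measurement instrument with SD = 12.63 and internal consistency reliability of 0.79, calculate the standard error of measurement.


SEM = SD * sqrt(1 - rxx)
SEM = 12.63 * sqrt(1 - 0.79)
SEM = 12.63 * sqrt(0.21) = 12.63 * 0.458258
SEM = 5.7878

5.7878


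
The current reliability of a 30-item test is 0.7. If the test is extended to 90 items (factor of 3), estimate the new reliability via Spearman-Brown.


r_new = (n * rxx) / (1 + (n-1) * rxx)
r_new = (3 * 0.7) / (1 + 2 * 0.7)
r_new = 2.1 / 2.4
r_new = 0.875

0.875


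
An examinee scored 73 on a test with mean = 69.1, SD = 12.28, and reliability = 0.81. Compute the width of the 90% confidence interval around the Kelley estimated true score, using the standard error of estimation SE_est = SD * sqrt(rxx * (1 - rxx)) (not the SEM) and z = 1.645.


True score estimate = 0.81*73 + 0.19*69.1 = 72.259
SE_est = SD * sqrt(rxx * (1 - rxx)) = 12.28 * sqrt(0.81 * 0.19) = 12.28 * sqrt(0.1539) = 4.817455
CI = T_est +/- z * SE_est, so width = 2 * z * SE_est = 2 * 1.645 * 4.817455
Width = 15.8494

15.8494


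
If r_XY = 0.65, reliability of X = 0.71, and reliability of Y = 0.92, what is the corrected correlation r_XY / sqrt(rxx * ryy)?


r_corrected = rxy / sqrt(rxx * ryy)
= 0.65 / sqrt(0.71 * 0.92)
= 0.65 / sqrt(0.6532)
= 0.65 / 0.808208
r_corrected = 0.8042

0.8042


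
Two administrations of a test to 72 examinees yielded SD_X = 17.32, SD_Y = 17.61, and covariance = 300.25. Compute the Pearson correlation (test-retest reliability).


r = cov(X,Y) / (SD_X * SD_Y)
r = 300.25 / (17.32 * 17.61)
r = 300.25 / 305.0052
r = 0.9844

0.9844


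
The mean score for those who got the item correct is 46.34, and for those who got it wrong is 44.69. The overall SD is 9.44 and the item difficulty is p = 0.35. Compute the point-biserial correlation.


q = 1 - p = 0.65
rpb = ((M1 - M0) / SD) * sqrt(p * q)
rpb = ((46.34 - 44.69) / 9.44) * sqrt(0.35 * 0.65)
rpb = 0.0834

0.0834


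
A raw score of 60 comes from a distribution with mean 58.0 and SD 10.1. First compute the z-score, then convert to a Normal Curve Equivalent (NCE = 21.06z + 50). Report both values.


z = (X - mean) / SD = (60 - 58.0) / 10.1
z = 2.0 / 10.1
z = 0.198
NCE = NCE = 21.06z + 50
Carry z at full precision (z = 2.0 / 10.1) into the conversion:
NCE = 21.06 * (2.0 / 10.1) + 50 = 42.12 / 10.1 + 50
NCE = 4.1703 + 50
NCE = 54.1703

54.1703


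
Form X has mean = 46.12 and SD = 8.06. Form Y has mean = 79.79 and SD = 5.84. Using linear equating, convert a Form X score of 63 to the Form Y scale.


slope = SD_Y / SD_X = 5.84 / 8.06 ~ 0.7246
intercept = mean_Y - slope * mean_X = 79.79 - (5.84 / 8.06) * 46.12 ~ 46.373
Y = slope * X + intercept. To avoid rounding drift from the rounded slope/intercept, evaluate the equivalent form Y = mean_Y + SD_Y * (X - mean_X) / SD_X at full precision:
Y = 79.79 + 5.84 * (63 - 46.12) / 8.06
Y = 79.79 + 5.84 * 16.88 / 8.06
Y = 79.79 + 98.5792 / 8.06
Y = 79.79 + 12.2307
Y = 92.0207

92.0207


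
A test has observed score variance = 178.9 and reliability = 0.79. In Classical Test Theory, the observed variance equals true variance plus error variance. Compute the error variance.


var_true = rxx * var_obs = 0.79 * 178.9 = 141.331
var_error = var_obs - var_true
var_error = 178.9 - 141.331
var_error = 37.569

37.569


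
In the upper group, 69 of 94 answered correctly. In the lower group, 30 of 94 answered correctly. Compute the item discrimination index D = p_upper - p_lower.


p_upper = 69/94 = 0.734
p_lower = 30/94 = 0.3191
D = 0.734 - 0.3191 = 0.4149

0.4149


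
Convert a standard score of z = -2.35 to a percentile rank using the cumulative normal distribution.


CDF(z) = 0.5 * (1 + erf(z/sqrt(2)))
erf(-1.6617) = -0.9812
CDF = 0.0094
Percentile rank = 0.0094 * 100 = 0.94

0.94


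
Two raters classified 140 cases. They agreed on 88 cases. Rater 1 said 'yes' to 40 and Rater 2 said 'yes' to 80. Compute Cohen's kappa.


P_o = 88/140 = 0.628571
P_e = (40*80 + 100*60) / 19600 = 0.469388
kappa = (P_o - P_e) / (1 - P_e)
kappa = (0.628571 - 0.469388) / (1 - 0.469388)
kappa = 0.3

0.3


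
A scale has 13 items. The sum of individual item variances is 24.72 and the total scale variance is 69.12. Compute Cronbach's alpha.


alpha = (k/(k-1)) * (1 - sum(si^2)/s_total^2)
= (13/12) * (1 - 24.72/69.12)
alpha = 0.6959

0.6959


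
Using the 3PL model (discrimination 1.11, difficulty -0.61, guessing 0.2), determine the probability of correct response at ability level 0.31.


logit = 1.11*(0.31 - -0.61) = 1.0212
P* = 1/(1 + exp(-1.0212)) = 0.7352
P = 0.2 + (1 - 0.2) * 0.7352
P = 0.7882

0.7882


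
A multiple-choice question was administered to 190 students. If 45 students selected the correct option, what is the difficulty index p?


Item difficulty p = number correct / total examinees
p = 45 / 190
p = 0.2368

0.2368


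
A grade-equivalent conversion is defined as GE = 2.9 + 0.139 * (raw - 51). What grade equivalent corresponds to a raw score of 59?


raw - median = 59 - 51 = 8
slope * diff = 0.139 * 8 = 1.112
GE = 2.9 + 1.112
GE = 4.012

4.012


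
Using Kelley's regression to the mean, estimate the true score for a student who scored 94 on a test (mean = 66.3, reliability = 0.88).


T_est = rxx * X + (1 - rxx) * mean
T_est = 0.88 * 94 + 0.12 * 66.3
T_est = 82.72 + 7.956
T_est = 90.676

90.676


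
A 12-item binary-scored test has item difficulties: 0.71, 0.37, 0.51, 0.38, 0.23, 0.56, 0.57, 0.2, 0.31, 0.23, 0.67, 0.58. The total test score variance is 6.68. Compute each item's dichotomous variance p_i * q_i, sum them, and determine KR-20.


For each item, compute p_i * q_i:
  Item 1: 0.71 * 0.29 = 0.2059
  Item 2: 0.37 * 0.63 = 0.2331
  Item 3: 0.51 * 0.49 = 0.2499
  Item 4: 0.38 * 0.62 = 0.2356
  Item 5: 0.23 * 0.77 = 0.1771
  Item 6: 0.56 * 0.44 = 0.2464
  Item 7: 0.57 * 0.43 = 0.2451
  Item 8: 0.2 * 0.8 = 0.16
  Item 9: 0.31 * 0.69 = 0.2139
  Item 10: 0.23 * 0.77 = 0.1771
  Item 11: 0.67 * 0.33 = 0.2211
  Item 12: 0.58 * 0.42 = 0.2436
Sum(p_i * q_i) = 0.2059 + 0.2331 + 0.2499 + 0.2356 + 0.1771 + 0.2464 + 0.2451 + 0.16 + 0.2139 + 0.1771 + 0.2211 + 0.2436 = 2.6088
KR-20 = (k/(k-1)) * (1 - Sum(p_i*q_i) / Var_total)
= (12/11) * (1 - 2.6088/6.68)
= 1.0909 * 0.6095
KR-20 = 0.6649

0.6649


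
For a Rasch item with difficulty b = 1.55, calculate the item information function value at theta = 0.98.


P = 1/(1+exp(-(0.98-1.55))) = 0.3612
I = P*(1-P) = 0.3612 * 0.6388
I = 0.2307

0.2307


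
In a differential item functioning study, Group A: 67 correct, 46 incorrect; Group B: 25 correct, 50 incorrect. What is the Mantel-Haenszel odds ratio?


Odds_A = 67/46 = 1.4565
Odds_B = 25/50 = 0.5
OR = Odds_A / Odds_B = 1.4565 / 0.5
Exactly, OR = (67 * 50) / (46 * 25) = 3350 / 1150
OR = 2.913

2.913


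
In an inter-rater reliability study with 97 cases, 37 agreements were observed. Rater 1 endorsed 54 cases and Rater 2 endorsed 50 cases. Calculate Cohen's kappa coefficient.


P_o = 37/97 = 0.381443
P_e = (54*50 + 43*47) / 9409 = 0.501754
kappa = (P_o - P_e) / (1 - P_e)
kappa = (0.381443 - 0.501754) / (1 - 0.501754)
kappa = -0.2415

-0.2415


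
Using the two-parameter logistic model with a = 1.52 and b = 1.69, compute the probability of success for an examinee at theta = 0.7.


a*(theta - b) = 1.52 * (0.7 - 1.69) = -1.5048
exp(--1.5048) = 4.5033
P = 1 / (1 + 4.5033)
P = 0.1817

0.1817


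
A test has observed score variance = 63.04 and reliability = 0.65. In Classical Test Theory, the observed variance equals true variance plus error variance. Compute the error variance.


var_true = rxx * var_obs = 0.65 * 63.04 = 40.976
var_error = var_obs - var_true
var_error = 63.04 - 40.976
var_error = 22.064

22.064


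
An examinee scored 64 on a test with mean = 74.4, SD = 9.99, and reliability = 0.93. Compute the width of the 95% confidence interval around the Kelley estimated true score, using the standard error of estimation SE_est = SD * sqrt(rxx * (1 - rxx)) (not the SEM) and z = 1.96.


True score estimate = 0.93*64 + 0.07*74.4 = 64.728
SE_est = SD * sqrt(rxx * (1 - rxx)) = 9.99 * sqrt(0.93 * 0.07) = 9.99 * sqrt(0.0651) = 2.548919
CI = T_est +/- z * SE_est, so width = 2 * z * SE_est = 2 * 1.96 * 2.548919
Width = 9.9918

9.9918


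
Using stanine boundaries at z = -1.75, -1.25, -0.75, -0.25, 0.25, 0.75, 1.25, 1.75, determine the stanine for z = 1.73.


Stanine boundaries: [-1.75, -1.25, -0.75, -0.25, 0.25, 0.75, 1.25, 1.75]
z = 1.73
Check each boundary:
  z >= -1.75 -> could be stanine 2
  z >= -1.25 -> could be stanine 3
  z >= -0.75 -> could be stanine 4
  z >= -0.25 -> could be stanine 5
  z >= 0.25 -> could be stanine 6
  z >= 0.75 -> could be stanine 7
  z >= 1.25 -> could be stanine 8
  z < 1.75
Highest qualifying boundary gives stanine = 8

8


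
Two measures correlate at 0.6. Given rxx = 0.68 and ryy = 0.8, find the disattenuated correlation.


r_corrected = rxy / sqrt(rxx * ryy)
= 0.6 / sqrt(0.68 * 0.8)
= 0.6 / sqrt(0.544)
= 0.6 / 0.737564
r_corrected = 0.8135

0.8135


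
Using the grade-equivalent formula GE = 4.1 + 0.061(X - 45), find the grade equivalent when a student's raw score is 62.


raw - median = 62 - 45 = 17
slope * diff = 0.061 * 17 = 1.037
GE = 4.1 + 1.037
GE = 5.137

5.137


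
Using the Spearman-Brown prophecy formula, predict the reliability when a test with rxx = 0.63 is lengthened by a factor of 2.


r_new = (n * rxx) / (1 + (n-1) * rxx)
r_new = (2 * 0.63) / (1 + 1 * 0.63)
r_new = 1.26 / 1.63
r_new = 0.773

0.773


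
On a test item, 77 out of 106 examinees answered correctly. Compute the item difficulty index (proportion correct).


Item difficulty p = number correct / total examinees
p = 77 / 106
p = 0.7264

0.7264


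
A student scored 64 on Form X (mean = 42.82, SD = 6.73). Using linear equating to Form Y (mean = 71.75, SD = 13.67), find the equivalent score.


slope = SD_Y / SD_X = 13.67 / 6.73 ~ 2.0312
intercept = mean_Y - slope * mean_X = 71.75 - (13.67 / 6.73) * 42.82 ~ -15.2261
Y = slope * X + intercept. To avoid rounding drift from the rounded slope/intercept, evaluate the equivalent form Y = mean_Y + SD_Y * (X - mean_X) / SD_X at full precision:
Y = 71.75 + 13.67 * (64 - 42.82) / 6.73
Y = 71.75 + 13.67 * 21.18 / 6.73
Y = 71.75 + 289.5306 / 6.73
Y = 71.75 + 43.0209
Y = 114.7709

114.7709


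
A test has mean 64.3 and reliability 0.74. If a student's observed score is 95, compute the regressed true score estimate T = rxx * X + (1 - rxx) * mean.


T_est = rxx * X + (1 - rxx) * mean
T_est = 0.74 * 95 + 0.26 * 64.3
T_est = 70.3 + 16.718
T_est = 87.018

87.018


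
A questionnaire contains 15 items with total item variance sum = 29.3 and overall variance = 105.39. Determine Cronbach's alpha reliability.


alpha = (k/(k-1)) * (1 - sum(si^2)/s_total^2)
= (15/14) * (1 - 29.3/105.39)
alpha = 0.7736

0.7736


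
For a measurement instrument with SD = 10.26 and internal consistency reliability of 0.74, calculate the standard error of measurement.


SEM = SD * sqrt(1 - rxx)
SEM = 10.26 * sqrt(1 - 0.74)
SEM = 10.26 * sqrt(0.26) = 10.26 * 0.509902
SEM = 5.2316

5.2316


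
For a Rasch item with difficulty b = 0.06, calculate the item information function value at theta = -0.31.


P = 1/(1+exp(-(-0.31-0.06))) = 0.4085
I = P*(1-P) = 0.4085 * 0.5915
I = 0.2416

0.2416


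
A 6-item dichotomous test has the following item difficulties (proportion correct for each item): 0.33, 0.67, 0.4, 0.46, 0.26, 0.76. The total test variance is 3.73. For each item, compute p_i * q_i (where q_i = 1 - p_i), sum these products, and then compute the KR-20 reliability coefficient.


For each item, compute p_i * q_i:
  Item 1: 0.33 * 0.67 = 0.2211
  Item 2: 0.67 * 0.33 = 0.2211
  Item 3: 0.4 * 0.6 = 0.24
  Item 4: 0.46 * 0.54 = 0.2484
  Item 5: 0.26 * 0.74 = 0.1924
  Item 6: 0.76 * 0.24 = 0.1824
Sum(p_i * q_i) = 0.2211 + 0.2211 + 0.24 + 0.2484 + 0.1924 + 0.1824 = 1.3054
KR-20 = (k/(k-1)) * (1 - Sum(p_i*q_i) / Var_total)
= (6/5) * (1 - 1.3054/3.73)
= 1.2 * 0.65
KR-20 = 0.78

0.78


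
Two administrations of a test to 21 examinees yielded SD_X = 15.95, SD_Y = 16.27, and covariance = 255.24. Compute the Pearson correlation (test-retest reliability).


r = cov(X,Y) / (SD_X * SD_Y)
r = 255.24 / (15.95 * 16.27)
r = 255.24 / 259.5065
r = 0.9836

0.9836


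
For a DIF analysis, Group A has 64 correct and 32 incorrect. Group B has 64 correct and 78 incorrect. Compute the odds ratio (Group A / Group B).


Odds_A = 64/32 = 2.0
Odds_B = 64/78 = 0.8205
OR = Odds_A / Odds_B = 2.0 / 0.8205
Exactly, OR = (64 * 78) / (32 * 64) = 4992 / 2048
OR = 2.4375

2.4375


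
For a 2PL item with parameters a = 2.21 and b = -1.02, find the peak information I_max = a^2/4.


For 2PL, max info at theta = b = -1.02
I_max = a^2 / 4 = 2.21^2 / 4
= 4.8841 / 4
I_max = 1.221

1.221


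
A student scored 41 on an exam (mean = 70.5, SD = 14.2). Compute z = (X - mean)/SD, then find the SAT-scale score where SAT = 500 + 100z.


z = (X - mean) / SD = (41 - 70.5) / 14.2
z = -29.5 / 14.2
z = -2.0775
SAT-scale = SAT = 500 + 100z
Carry z at full precision (z = -29.5 / 14.2) into the conversion:
SAT-scale = 500 + 100 * (-29.5 / 14.2) = 500 + -2950 / 14.2
SAT-scale = 500 + -207.7465
SAT-scale = 292.2535

292.2535


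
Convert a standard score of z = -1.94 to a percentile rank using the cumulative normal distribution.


CDF(z) = 0.5 * (1 + erf(z/sqrt(2)))
erf(-1.3718) = -0.9476
CDF = 0.0262
Percentile rank = 0.0262 * 100 = 2.62

2.62


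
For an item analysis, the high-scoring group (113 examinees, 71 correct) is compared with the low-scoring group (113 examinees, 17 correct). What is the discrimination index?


p_upper = 71/113 = 0.6283
p_lower = 17/113 = 0.1504
D = 0.6283 - 0.1504 = 0.4779

0.4779


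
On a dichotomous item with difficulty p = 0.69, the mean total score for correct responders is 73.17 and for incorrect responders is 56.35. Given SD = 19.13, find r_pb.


q = 1 - p = 0.31
rpb = ((M1 - M0) / SD) * sqrt(p * q)
rpb = ((73.17 - 56.35) / 19.13) * sqrt(0.69 * 0.31)
rpb = 0.4066

0.4066


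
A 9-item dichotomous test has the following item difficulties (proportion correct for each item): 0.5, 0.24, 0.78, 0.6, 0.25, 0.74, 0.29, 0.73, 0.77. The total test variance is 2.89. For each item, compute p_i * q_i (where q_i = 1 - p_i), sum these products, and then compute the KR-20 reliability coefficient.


For each item, compute p_i * q_i:
  Item 1: 0.5 * 0.5 = 0.25
  Item 2: 0.24 * 0.76 = 0.1824
  Item 3: 0.78 * 0.22 = 0.1716
  Item 4: 0.6 * 0.4 = 0.24
  Item 5: 0.25 * 0.75 = 0.1875
  Item 6: 0.74 * 0.26 = 0.1924
  Item 7: 0.29 * 0.71 = 0.2059
  Item 8: 0.73 * 0.27 = 0.1971
  Item 9: 0.77 * 0.23 = 0.1771
Sum(p_i * q_i) = 0.25 + 0.1824 + 0.1716 + 0.24 + 0.1875 + 0.1924 + 0.2059 + 0.1971 + 0.1771 = 1.804
KR-20 = (k/(k-1)) * (1 - Sum(p_i*q_i) / Var_total)
= (9/8) * (1 - 1.804/2.89)
= 1.125 * 0.3758
KR-20 = 0.4228

0.4228


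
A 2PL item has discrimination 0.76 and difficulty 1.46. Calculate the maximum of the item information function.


For 2PL, max info at theta = b = 1.46
I_max = a^2 / 4 = 0.76^2 / 4
= 0.5776 / 4
I_max = 0.1444

0.1444


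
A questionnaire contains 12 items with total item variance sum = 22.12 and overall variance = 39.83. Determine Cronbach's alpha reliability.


alpha = (k/(k-1)) * (1 - sum(si^2)/s_total^2)
= (12/11) * (1 - 22.12/39.83)
alpha = 0.4851

0.4851


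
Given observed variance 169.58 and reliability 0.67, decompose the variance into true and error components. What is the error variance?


var_true = rxx * var_obs = 0.67 * 169.58 = 113.6186
var_error = var_obs - var_true
var_error = 169.58 - 113.6186
var_error = 55.9614

55.9614


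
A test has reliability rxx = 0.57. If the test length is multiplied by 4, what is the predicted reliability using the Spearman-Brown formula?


r_new = (n * rxx) / (1 + (n-1) * rxx)
r_new = (4 * 0.57) / (1 + 3 * 0.57)
r_new = 2.28 / 2.71
r_new = 0.8413

0.8413


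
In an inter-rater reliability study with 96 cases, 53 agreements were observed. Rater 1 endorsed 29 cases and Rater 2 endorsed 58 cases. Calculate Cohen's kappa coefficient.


P_o = 53/96 = 0.552083
P_e = (29*58 + 67*38) / 9216 = 0.458767
kappa = (P_o - P_e) / (1 - P_e)
kappa = (0.552083 - 0.458767) / (1 - 0.458767)
kappa = 0.1724

0.1724


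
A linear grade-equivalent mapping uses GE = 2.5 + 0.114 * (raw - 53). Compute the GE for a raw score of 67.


raw - median = 67 - 53 = 14
slope * diff = 0.114 * 14 = 1.596
GE = 2.5 + 1.596
GE = 4.096

4.096


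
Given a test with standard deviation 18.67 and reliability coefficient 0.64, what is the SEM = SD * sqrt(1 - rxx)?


SEM = SD * sqrt(1 - rxx)
SEM = 18.67 * sqrt(1 - 0.64)
SEM = 18.67 * sqrt(0.36) = 18.67 * 0.6
SEM = 11.202

11.202


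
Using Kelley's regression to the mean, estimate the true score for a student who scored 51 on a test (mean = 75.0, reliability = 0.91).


T_est = rxx * X + (1 - rxx) * mean
T_est = 0.91 * 51 + 0.09 * 75.0
T_est = 46.41 + 6.75
T_est = 53.16

53.16
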